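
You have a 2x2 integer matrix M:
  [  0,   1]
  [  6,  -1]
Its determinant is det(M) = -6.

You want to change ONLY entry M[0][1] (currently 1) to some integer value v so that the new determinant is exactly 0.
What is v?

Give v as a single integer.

Answer: 0

Derivation:
det is linear in entry M[0][1]: det = old_det + (v - 1) * C_01
Cofactor C_01 = -6
Want det = 0: -6 + (v - 1) * -6 = 0
  (v - 1) = 6 / -6 = -1
  v = 1 + (-1) = 0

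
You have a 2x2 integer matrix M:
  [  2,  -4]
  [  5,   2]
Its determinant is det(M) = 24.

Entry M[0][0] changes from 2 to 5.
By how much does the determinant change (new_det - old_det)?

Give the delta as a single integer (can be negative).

Answer: 6

Derivation:
Cofactor C_00 = 2
Entry delta = 5 - 2 = 3
Det delta = entry_delta * cofactor = 3 * 2 = 6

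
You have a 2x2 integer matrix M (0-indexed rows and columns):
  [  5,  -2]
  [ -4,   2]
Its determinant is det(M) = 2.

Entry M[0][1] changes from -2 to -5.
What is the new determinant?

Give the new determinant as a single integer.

Answer: -10

Derivation:
det is linear in row 0: changing M[0][1] by delta changes det by delta * cofactor(0,1).
Cofactor C_01 = (-1)^(0+1) * minor(0,1) = 4
Entry delta = -5 - -2 = -3
Det delta = -3 * 4 = -12
New det = 2 + -12 = -10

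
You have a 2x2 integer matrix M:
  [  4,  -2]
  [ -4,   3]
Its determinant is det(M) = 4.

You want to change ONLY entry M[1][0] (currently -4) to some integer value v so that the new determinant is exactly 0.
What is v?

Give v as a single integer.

det is linear in entry M[1][0]: det = old_det + (v - -4) * C_10
Cofactor C_10 = 2
Want det = 0: 4 + (v - -4) * 2 = 0
  (v - -4) = -4 / 2 = -2
  v = -4 + (-2) = -6

Answer: -6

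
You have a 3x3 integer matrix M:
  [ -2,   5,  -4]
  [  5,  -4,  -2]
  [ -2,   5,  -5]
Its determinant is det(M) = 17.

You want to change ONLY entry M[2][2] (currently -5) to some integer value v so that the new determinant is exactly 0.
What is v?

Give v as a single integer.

det is linear in entry M[2][2]: det = old_det + (v - -5) * C_22
Cofactor C_22 = -17
Want det = 0: 17 + (v - -5) * -17 = 0
  (v - -5) = -17 / -17 = 1
  v = -5 + (1) = -4

Answer: -4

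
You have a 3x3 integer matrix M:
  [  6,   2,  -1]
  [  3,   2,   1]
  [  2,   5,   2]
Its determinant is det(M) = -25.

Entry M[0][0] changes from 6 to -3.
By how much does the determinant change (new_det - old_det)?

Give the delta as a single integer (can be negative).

Cofactor C_00 = -1
Entry delta = -3 - 6 = -9
Det delta = entry_delta * cofactor = -9 * -1 = 9

Answer: 9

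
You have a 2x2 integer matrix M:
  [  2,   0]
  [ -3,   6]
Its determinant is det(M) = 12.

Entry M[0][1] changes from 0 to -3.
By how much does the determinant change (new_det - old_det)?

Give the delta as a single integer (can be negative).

Cofactor C_01 = 3
Entry delta = -3 - 0 = -3
Det delta = entry_delta * cofactor = -3 * 3 = -9

Answer: -9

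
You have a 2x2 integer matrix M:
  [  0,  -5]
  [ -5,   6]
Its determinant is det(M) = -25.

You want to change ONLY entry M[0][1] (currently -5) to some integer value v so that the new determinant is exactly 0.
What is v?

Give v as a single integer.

det is linear in entry M[0][1]: det = old_det + (v - -5) * C_01
Cofactor C_01 = 5
Want det = 0: -25 + (v - -5) * 5 = 0
  (v - -5) = 25 / 5 = 5
  v = -5 + (5) = 0

Answer: 0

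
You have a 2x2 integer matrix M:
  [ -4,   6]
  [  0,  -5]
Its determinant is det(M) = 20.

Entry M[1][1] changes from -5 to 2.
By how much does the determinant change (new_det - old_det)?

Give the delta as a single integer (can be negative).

Answer: -28

Derivation:
Cofactor C_11 = -4
Entry delta = 2 - -5 = 7
Det delta = entry_delta * cofactor = 7 * -4 = -28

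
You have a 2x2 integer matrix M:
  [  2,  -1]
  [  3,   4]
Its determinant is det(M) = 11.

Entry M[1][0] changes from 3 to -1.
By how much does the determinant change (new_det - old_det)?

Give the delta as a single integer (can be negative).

Answer: -4

Derivation:
Cofactor C_10 = 1
Entry delta = -1 - 3 = -4
Det delta = entry_delta * cofactor = -4 * 1 = -4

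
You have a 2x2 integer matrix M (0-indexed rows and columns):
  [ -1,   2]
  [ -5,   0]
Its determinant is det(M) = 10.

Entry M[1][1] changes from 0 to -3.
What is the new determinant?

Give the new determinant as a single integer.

det is linear in row 1: changing M[1][1] by delta changes det by delta * cofactor(1,1).
Cofactor C_11 = (-1)^(1+1) * minor(1,1) = -1
Entry delta = -3 - 0 = -3
Det delta = -3 * -1 = 3
New det = 10 + 3 = 13

Answer: 13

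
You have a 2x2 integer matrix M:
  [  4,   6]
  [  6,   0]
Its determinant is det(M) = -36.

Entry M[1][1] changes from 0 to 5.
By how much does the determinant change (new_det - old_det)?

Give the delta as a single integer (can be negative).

Answer: 20

Derivation:
Cofactor C_11 = 4
Entry delta = 5 - 0 = 5
Det delta = entry_delta * cofactor = 5 * 4 = 20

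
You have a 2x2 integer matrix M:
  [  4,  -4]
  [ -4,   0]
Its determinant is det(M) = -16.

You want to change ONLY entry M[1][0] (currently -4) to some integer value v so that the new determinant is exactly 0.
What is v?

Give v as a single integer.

det is linear in entry M[1][0]: det = old_det + (v - -4) * C_10
Cofactor C_10 = 4
Want det = 0: -16 + (v - -4) * 4 = 0
  (v - -4) = 16 / 4 = 4
  v = -4 + (4) = 0

Answer: 0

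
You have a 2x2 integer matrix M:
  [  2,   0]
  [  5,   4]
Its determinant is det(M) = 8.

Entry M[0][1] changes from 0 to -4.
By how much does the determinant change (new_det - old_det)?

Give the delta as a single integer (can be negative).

Cofactor C_01 = -5
Entry delta = -4 - 0 = -4
Det delta = entry_delta * cofactor = -4 * -5 = 20

Answer: 20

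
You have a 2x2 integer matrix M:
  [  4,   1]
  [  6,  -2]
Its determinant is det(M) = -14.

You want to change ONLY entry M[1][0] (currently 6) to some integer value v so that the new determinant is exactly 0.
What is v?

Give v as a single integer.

det is linear in entry M[1][0]: det = old_det + (v - 6) * C_10
Cofactor C_10 = -1
Want det = 0: -14 + (v - 6) * -1 = 0
  (v - 6) = 14 / -1 = -14
  v = 6 + (-14) = -8

Answer: -8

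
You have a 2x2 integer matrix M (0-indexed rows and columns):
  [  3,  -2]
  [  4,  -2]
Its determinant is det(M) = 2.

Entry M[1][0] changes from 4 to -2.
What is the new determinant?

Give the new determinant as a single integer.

det is linear in row 1: changing M[1][0] by delta changes det by delta * cofactor(1,0).
Cofactor C_10 = (-1)^(1+0) * minor(1,0) = 2
Entry delta = -2 - 4 = -6
Det delta = -6 * 2 = -12
New det = 2 + -12 = -10

Answer: -10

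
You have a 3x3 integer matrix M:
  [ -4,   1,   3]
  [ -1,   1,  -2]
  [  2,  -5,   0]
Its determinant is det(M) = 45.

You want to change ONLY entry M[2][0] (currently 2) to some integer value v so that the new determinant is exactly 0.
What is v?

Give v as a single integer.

Answer: 11

Derivation:
det is linear in entry M[2][0]: det = old_det + (v - 2) * C_20
Cofactor C_20 = -5
Want det = 0: 45 + (v - 2) * -5 = 0
  (v - 2) = -45 / -5 = 9
  v = 2 + (9) = 11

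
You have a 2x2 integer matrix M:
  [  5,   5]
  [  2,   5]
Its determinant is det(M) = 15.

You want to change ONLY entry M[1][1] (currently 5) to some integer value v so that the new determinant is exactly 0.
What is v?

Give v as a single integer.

det is linear in entry M[1][1]: det = old_det + (v - 5) * C_11
Cofactor C_11 = 5
Want det = 0: 15 + (v - 5) * 5 = 0
  (v - 5) = -15 / 5 = -3
  v = 5 + (-3) = 2

Answer: 2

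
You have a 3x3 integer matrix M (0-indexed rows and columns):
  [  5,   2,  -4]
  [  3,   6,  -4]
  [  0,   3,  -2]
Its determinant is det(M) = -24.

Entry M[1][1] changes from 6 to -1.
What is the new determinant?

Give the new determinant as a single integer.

det is linear in row 1: changing M[1][1] by delta changes det by delta * cofactor(1,1).
Cofactor C_11 = (-1)^(1+1) * minor(1,1) = -10
Entry delta = -1 - 6 = -7
Det delta = -7 * -10 = 70
New det = -24 + 70 = 46

Answer: 46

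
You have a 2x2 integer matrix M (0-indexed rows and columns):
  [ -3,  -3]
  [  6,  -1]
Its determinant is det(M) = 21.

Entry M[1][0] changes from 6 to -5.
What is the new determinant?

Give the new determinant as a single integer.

Answer: -12

Derivation:
det is linear in row 1: changing M[1][0] by delta changes det by delta * cofactor(1,0).
Cofactor C_10 = (-1)^(1+0) * minor(1,0) = 3
Entry delta = -5 - 6 = -11
Det delta = -11 * 3 = -33
New det = 21 + -33 = -12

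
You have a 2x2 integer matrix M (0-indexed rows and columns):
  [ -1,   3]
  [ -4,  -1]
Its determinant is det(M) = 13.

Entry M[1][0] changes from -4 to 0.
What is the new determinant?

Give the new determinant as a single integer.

det is linear in row 1: changing M[1][0] by delta changes det by delta * cofactor(1,0).
Cofactor C_10 = (-1)^(1+0) * minor(1,0) = -3
Entry delta = 0 - -4 = 4
Det delta = 4 * -3 = -12
New det = 13 + -12 = 1

Answer: 1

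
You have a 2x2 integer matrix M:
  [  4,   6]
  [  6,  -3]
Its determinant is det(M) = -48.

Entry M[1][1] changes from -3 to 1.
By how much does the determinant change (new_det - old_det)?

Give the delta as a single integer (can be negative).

Cofactor C_11 = 4
Entry delta = 1 - -3 = 4
Det delta = entry_delta * cofactor = 4 * 4 = 16

Answer: 16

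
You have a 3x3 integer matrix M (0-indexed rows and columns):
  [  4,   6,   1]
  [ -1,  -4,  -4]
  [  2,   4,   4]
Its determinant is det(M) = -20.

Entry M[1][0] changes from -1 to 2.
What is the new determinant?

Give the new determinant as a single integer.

det is linear in row 1: changing M[1][0] by delta changes det by delta * cofactor(1,0).
Cofactor C_10 = (-1)^(1+0) * minor(1,0) = -20
Entry delta = 2 - -1 = 3
Det delta = 3 * -20 = -60
New det = -20 + -60 = -80

Answer: -80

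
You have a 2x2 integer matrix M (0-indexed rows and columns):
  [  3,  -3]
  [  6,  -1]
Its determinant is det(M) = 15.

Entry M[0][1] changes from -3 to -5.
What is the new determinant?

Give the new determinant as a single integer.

Answer: 27

Derivation:
det is linear in row 0: changing M[0][1] by delta changes det by delta * cofactor(0,1).
Cofactor C_01 = (-1)^(0+1) * minor(0,1) = -6
Entry delta = -5 - -3 = -2
Det delta = -2 * -6 = 12
New det = 15 + 12 = 27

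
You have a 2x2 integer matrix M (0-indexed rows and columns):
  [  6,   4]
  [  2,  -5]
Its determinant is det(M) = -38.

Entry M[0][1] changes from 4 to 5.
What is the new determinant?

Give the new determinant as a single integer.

det is linear in row 0: changing M[0][1] by delta changes det by delta * cofactor(0,1).
Cofactor C_01 = (-1)^(0+1) * minor(0,1) = -2
Entry delta = 5 - 4 = 1
Det delta = 1 * -2 = -2
New det = -38 + -2 = -40

Answer: -40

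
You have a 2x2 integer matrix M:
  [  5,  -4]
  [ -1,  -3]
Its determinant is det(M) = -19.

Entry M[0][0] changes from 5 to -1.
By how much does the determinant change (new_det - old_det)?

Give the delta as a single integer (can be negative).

Cofactor C_00 = -3
Entry delta = -1 - 5 = -6
Det delta = entry_delta * cofactor = -6 * -3 = 18

Answer: 18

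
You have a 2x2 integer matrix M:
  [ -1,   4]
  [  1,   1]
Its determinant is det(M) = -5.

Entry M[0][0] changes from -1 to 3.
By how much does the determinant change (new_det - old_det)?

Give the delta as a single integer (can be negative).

Answer: 4

Derivation:
Cofactor C_00 = 1
Entry delta = 3 - -1 = 4
Det delta = entry_delta * cofactor = 4 * 1 = 4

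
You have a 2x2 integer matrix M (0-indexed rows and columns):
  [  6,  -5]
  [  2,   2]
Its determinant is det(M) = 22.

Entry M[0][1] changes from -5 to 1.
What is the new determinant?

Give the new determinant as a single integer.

Answer: 10

Derivation:
det is linear in row 0: changing M[0][1] by delta changes det by delta * cofactor(0,1).
Cofactor C_01 = (-1)^(0+1) * minor(0,1) = -2
Entry delta = 1 - -5 = 6
Det delta = 6 * -2 = -12
New det = 22 + -12 = 10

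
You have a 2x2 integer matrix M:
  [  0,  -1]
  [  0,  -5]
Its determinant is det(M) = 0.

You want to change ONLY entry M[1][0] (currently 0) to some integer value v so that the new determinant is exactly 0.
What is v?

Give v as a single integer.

det is linear in entry M[1][0]: det = old_det + (v - 0) * C_10
Cofactor C_10 = 1
Want det = 0: 0 + (v - 0) * 1 = 0
  (v - 0) = 0 / 1 = 0
  v = 0 + (0) = 0

Answer: 0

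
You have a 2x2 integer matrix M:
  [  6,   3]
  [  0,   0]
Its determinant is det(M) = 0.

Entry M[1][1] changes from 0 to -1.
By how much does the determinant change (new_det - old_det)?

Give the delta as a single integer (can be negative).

Cofactor C_11 = 6
Entry delta = -1 - 0 = -1
Det delta = entry_delta * cofactor = -1 * 6 = -6

Answer: -6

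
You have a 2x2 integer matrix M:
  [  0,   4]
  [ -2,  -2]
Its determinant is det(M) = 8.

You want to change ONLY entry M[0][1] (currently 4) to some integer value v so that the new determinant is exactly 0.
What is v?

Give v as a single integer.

det is linear in entry M[0][1]: det = old_det + (v - 4) * C_01
Cofactor C_01 = 2
Want det = 0: 8 + (v - 4) * 2 = 0
  (v - 4) = -8 / 2 = -4
  v = 4 + (-4) = 0

Answer: 0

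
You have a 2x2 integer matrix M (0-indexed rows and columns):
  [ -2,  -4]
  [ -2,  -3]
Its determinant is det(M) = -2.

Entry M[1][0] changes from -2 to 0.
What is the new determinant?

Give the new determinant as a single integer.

Answer: 6

Derivation:
det is linear in row 1: changing M[1][0] by delta changes det by delta * cofactor(1,0).
Cofactor C_10 = (-1)^(1+0) * minor(1,0) = 4
Entry delta = 0 - -2 = 2
Det delta = 2 * 4 = 8
New det = -2 + 8 = 6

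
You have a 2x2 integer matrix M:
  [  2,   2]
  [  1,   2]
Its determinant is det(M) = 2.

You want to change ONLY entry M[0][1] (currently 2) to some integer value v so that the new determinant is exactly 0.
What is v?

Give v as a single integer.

Answer: 4

Derivation:
det is linear in entry M[0][1]: det = old_det + (v - 2) * C_01
Cofactor C_01 = -1
Want det = 0: 2 + (v - 2) * -1 = 0
  (v - 2) = -2 / -1 = 2
  v = 2 + (2) = 4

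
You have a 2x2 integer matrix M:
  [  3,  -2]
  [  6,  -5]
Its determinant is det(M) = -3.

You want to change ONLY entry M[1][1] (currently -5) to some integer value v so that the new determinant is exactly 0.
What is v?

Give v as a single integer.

Answer: -4

Derivation:
det is linear in entry M[1][1]: det = old_det + (v - -5) * C_11
Cofactor C_11 = 3
Want det = 0: -3 + (v - -5) * 3 = 0
  (v - -5) = 3 / 3 = 1
  v = -5 + (1) = -4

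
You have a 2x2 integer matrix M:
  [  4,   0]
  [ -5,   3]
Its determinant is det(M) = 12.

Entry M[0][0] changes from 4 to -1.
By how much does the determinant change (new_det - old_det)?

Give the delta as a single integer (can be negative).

Cofactor C_00 = 3
Entry delta = -1 - 4 = -5
Det delta = entry_delta * cofactor = -5 * 3 = -15

Answer: -15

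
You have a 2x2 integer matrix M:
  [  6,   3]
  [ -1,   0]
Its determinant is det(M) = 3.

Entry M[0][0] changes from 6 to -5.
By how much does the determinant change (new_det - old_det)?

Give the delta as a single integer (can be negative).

Answer: 0

Derivation:
Cofactor C_00 = 0
Entry delta = -5 - 6 = -11
Det delta = entry_delta * cofactor = -11 * 0 = 0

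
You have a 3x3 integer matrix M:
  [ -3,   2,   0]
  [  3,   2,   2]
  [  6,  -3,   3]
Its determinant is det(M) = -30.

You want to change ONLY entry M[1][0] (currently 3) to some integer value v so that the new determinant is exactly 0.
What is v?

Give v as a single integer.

Answer: -2

Derivation:
det is linear in entry M[1][0]: det = old_det + (v - 3) * C_10
Cofactor C_10 = -6
Want det = 0: -30 + (v - 3) * -6 = 0
  (v - 3) = 30 / -6 = -5
  v = 3 + (-5) = -2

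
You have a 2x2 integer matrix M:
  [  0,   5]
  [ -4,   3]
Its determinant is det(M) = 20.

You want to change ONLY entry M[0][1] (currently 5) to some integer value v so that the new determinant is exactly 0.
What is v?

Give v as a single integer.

det is linear in entry M[0][1]: det = old_det + (v - 5) * C_01
Cofactor C_01 = 4
Want det = 0: 20 + (v - 5) * 4 = 0
  (v - 5) = -20 / 4 = -5
  v = 5 + (-5) = 0

Answer: 0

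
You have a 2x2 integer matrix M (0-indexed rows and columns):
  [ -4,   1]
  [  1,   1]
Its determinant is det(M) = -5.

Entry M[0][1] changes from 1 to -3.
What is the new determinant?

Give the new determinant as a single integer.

det is linear in row 0: changing M[0][1] by delta changes det by delta * cofactor(0,1).
Cofactor C_01 = (-1)^(0+1) * minor(0,1) = -1
Entry delta = -3 - 1 = -4
Det delta = -4 * -1 = 4
New det = -5 + 4 = -1

Answer: -1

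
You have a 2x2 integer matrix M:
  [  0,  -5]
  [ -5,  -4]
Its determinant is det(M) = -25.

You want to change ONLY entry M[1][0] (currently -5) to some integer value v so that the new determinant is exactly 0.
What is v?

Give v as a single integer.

det is linear in entry M[1][0]: det = old_det + (v - -5) * C_10
Cofactor C_10 = 5
Want det = 0: -25 + (v - -5) * 5 = 0
  (v - -5) = 25 / 5 = 5
  v = -5 + (5) = 0

Answer: 0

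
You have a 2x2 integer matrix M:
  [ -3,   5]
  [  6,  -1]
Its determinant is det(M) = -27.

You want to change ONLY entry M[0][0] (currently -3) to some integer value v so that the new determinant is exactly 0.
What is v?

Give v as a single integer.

det is linear in entry M[0][0]: det = old_det + (v - -3) * C_00
Cofactor C_00 = -1
Want det = 0: -27 + (v - -3) * -1 = 0
  (v - -3) = 27 / -1 = -27
  v = -3 + (-27) = -30

Answer: -30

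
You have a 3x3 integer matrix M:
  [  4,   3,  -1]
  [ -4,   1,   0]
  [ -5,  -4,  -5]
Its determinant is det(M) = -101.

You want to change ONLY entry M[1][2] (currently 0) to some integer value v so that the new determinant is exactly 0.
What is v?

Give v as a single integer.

det is linear in entry M[1][2]: det = old_det + (v - 0) * C_12
Cofactor C_12 = 1
Want det = 0: -101 + (v - 0) * 1 = 0
  (v - 0) = 101 / 1 = 101
  v = 0 + (101) = 101

Answer: 101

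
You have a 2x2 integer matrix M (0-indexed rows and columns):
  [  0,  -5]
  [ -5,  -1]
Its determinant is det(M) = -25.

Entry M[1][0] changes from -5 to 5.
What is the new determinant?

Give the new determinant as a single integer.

det is linear in row 1: changing M[1][0] by delta changes det by delta * cofactor(1,0).
Cofactor C_10 = (-1)^(1+0) * minor(1,0) = 5
Entry delta = 5 - -5 = 10
Det delta = 10 * 5 = 50
New det = -25 + 50 = 25

Answer: 25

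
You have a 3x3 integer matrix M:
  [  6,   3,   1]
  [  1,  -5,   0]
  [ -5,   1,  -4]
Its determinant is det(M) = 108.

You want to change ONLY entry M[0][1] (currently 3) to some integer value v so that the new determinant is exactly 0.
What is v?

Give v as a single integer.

Answer: -24

Derivation:
det is linear in entry M[0][1]: det = old_det + (v - 3) * C_01
Cofactor C_01 = 4
Want det = 0: 108 + (v - 3) * 4 = 0
  (v - 3) = -108 / 4 = -27
  v = 3 + (-27) = -24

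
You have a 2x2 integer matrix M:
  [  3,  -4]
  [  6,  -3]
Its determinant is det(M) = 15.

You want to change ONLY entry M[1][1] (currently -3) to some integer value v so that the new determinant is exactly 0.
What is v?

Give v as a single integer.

det is linear in entry M[1][1]: det = old_det + (v - -3) * C_11
Cofactor C_11 = 3
Want det = 0: 15 + (v - -3) * 3 = 0
  (v - -3) = -15 / 3 = -5
  v = -3 + (-5) = -8

Answer: -8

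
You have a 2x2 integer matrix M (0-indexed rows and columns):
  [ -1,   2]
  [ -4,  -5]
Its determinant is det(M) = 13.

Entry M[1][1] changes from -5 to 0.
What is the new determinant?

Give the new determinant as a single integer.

Answer: 8

Derivation:
det is linear in row 1: changing M[1][1] by delta changes det by delta * cofactor(1,1).
Cofactor C_11 = (-1)^(1+1) * minor(1,1) = -1
Entry delta = 0 - -5 = 5
Det delta = 5 * -1 = -5
New det = 13 + -5 = 8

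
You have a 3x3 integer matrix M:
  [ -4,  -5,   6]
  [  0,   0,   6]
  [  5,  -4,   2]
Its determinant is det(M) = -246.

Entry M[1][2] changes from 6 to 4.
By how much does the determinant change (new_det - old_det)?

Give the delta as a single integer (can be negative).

Cofactor C_12 = -41
Entry delta = 4 - 6 = -2
Det delta = entry_delta * cofactor = -2 * -41 = 82

Answer: 82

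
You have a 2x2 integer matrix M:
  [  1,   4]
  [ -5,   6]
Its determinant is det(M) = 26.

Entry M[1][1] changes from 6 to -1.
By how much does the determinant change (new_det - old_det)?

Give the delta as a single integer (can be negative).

Answer: -7

Derivation:
Cofactor C_11 = 1
Entry delta = -1 - 6 = -7
Det delta = entry_delta * cofactor = -7 * 1 = -7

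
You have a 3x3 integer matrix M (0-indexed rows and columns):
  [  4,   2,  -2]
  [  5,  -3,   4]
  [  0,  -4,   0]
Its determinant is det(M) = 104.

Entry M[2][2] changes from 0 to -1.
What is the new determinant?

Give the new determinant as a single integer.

det is linear in row 2: changing M[2][2] by delta changes det by delta * cofactor(2,2).
Cofactor C_22 = (-1)^(2+2) * minor(2,2) = -22
Entry delta = -1 - 0 = -1
Det delta = -1 * -22 = 22
New det = 104 + 22 = 126

Answer: 126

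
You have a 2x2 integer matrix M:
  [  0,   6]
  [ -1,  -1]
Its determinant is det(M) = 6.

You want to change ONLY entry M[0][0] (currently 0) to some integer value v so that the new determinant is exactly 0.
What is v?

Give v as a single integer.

det is linear in entry M[0][0]: det = old_det + (v - 0) * C_00
Cofactor C_00 = -1
Want det = 0: 6 + (v - 0) * -1 = 0
  (v - 0) = -6 / -1 = 6
  v = 0 + (6) = 6

Answer: 6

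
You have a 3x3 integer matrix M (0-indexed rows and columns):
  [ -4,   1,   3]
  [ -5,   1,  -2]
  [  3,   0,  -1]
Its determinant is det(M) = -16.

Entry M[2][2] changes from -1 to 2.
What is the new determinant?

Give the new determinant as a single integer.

Answer: -13

Derivation:
det is linear in row 2: changing M[2][2] by delta changes det by delta * cofactor(2,2).
Cofactor C_22 = (-1)^(2+2) * minor(2,2) = 1
Entry delta = 2 - -1 = 3
Det delta = 3 * 1 = 3
New det = -16 + 3 = -13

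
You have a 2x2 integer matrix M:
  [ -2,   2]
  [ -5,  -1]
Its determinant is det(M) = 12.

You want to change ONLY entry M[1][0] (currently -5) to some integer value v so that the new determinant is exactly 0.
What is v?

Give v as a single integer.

Answer: 1

Derivation:
det is linear in entry M[1][0]: det = old_det + (v - -5) * C_10
Cofactor C_10 = -2
Want det = 0: 12 + (v - -5) * -2 = 0
  (v - -5) = -12 / -2 = 6
  v = -5 + (6) = 1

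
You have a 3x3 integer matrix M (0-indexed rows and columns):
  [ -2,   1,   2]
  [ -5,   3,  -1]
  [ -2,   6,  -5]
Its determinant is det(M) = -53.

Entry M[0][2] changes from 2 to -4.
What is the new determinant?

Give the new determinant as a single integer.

Answer: 91

Derivation:
det is linear in row 0: changing M[0][2] by delta changes det by delta * cofactor(0,2).
Cofactor C_02 = (-1)^(0+2) * minor(0,2) = -24
Entry delta = -4 - 2 = -6
Det delta = -6 * -24 = 144
New det = -53 + 144 = 91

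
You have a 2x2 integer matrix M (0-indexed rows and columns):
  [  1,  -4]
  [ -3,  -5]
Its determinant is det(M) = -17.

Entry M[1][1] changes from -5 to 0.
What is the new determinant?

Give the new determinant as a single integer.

Answer: -12

Derivation:
det is linear in row 1: changing M[1][1] by delta changes det by delta * cofactor(1,1).
Cofactor C_11 = (-1)^(1+1) * minor(1,1) = 1
Entry delta = 0 - -5 = 5
Det delta = 5 * 1 = 5
New det = -17 + 5 = -12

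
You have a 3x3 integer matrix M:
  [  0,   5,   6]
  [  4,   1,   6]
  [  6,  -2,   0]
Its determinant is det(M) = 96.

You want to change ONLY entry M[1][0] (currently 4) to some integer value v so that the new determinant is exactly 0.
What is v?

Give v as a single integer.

det is linear in entry M[1][0]: det = old_det + (v - 4) * C_10
Cofactor C_10 = -12
Want det = 0: 96 + (v - 4) * -12 = 0
  (v - 4) = -96 / -12 = 8
  v = 4 + (8) = 12

Answer: 12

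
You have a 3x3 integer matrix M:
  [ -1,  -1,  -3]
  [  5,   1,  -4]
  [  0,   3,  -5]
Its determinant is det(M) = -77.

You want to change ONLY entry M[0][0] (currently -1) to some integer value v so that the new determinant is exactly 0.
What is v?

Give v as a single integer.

Answer: 10

Derivation:
det is linear in entry M[0][0]: det = old_det + (v - -1) * C_00
Cofactor C_00 = 7
Want det = 0: -77 + (v - -1) * 7 = 0
  (v - -1) = 77 / 7 = 11
  v = -1 + (11) = 10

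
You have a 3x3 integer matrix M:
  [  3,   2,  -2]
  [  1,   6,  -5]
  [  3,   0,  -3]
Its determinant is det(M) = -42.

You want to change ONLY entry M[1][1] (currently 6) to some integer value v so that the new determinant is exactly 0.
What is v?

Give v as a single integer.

Answer: -8

Derivation:
det is linear in entry M[1][1]: det = old_det + (v - 6) * C_11
Cofactor C_11 = -3
Want det = 0: -42 + (v - 6) * -3 = 0
  (v - 6) = 42 / -3 = -14
  v = 6 + (-14) = -8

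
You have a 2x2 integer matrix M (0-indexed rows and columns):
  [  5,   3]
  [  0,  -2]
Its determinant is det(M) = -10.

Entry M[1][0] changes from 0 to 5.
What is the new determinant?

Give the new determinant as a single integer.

det is linear in row 1: changing M[1][0] by delta changes det by delta * cofactor(1,0).
Cofactor C_10 = (-1)^(1+0) * minor(1,0) = -3
Entry delta = 5 - 0 = 5
Det delta = 5 * -3 = -15
New det = -10 + -15 = -25

Answer: -25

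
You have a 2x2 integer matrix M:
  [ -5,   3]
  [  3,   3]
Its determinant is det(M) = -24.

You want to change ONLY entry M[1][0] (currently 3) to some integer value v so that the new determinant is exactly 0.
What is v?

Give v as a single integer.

det is linear in entry M[1][0]: det = old_det + (v - 3) * C_10
Cofactor C_10 = -3
Want det = 0: -24 + (v - 3) * -3 = 0
  (v - 3) = 24 / -3 = -8
  v = 3 + (-8) = -5

Answer: -5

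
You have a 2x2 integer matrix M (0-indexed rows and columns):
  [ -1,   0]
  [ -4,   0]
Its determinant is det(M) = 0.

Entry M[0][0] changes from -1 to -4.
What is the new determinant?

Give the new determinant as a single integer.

Answer: 0

Derivation:
det is linear in row 0: changing M[0][0] by delta changes det by delta * cofactor(0,0).
Cofactor C_00 = (-1)^(0+0) * minor(0,0) = 0
Entry delta = -4 - -1 = -3
Det delta = -3 * 0 = 0
New det = 0 + 0 = 0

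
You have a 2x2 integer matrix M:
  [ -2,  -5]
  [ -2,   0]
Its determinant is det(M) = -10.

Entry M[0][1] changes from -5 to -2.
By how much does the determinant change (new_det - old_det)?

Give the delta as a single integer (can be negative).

Cofactor C_01 = 2
Entry delta = -2 - -5 = 3
Det delta = entry_delta * cofactor = 3 * 2 = 6

Answer: 6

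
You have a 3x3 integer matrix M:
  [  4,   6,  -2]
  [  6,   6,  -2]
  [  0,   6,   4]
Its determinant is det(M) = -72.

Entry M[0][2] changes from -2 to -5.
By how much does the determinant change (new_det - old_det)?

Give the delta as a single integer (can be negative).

Cofactor C_02 = 36
Entry delta = -5 - -2 = -3
Det delta = entry_delta * cofactor = -3 * 36 = -108

Answer: -108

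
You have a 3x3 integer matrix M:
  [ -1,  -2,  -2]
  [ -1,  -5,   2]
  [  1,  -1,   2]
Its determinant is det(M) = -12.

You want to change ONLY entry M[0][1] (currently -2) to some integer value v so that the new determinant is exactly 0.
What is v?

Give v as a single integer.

det is linear in entry M[0][1]: det = old_det + (v - -2) * C_01
Cofactor C_01 = 4
Want det = 0: -12 + (v - -2) * 4 = 0
  (v - -2) = 12 / 4 = 3
  v = -2 + (3) = 1

Answer: 1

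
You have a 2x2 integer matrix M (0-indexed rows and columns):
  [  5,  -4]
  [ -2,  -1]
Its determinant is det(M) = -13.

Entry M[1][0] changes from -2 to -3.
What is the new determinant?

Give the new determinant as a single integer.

Answer: -17

Derivation:
det is linear in row 1: changing M[1][0] by delta changes det by delta * cofactor(1,0).
Cofactor C_10 = (-1)^(1+0) * minor(1,0) = 4
Entry delta = -3 - -2 = -1
Det delta = -1 * 4 = -4
New det = -13 + -4 = -17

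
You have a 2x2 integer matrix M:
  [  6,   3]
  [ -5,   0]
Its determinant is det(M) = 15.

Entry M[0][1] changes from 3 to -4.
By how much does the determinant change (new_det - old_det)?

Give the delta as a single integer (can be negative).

Cofactor C_01 = 5
Entry delta = -4 - 3 = -7
Det delta = entry_delta * cofactor = -7 * 5 = -35

Answer: -35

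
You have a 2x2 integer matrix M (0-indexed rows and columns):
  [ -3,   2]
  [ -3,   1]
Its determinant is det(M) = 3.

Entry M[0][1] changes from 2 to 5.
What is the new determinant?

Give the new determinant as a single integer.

det is linear in row 0: changing M[0][1] by delta changes det by delta * cofactor(0,1).
Cofactor C_01 = (-1)^(0+1) * minor(0,1) = 3
Entry delta = 5 - 2 = 3
Det delta = 3 * 3 = 9
New det = 3 + 9 = 12

Answer: 12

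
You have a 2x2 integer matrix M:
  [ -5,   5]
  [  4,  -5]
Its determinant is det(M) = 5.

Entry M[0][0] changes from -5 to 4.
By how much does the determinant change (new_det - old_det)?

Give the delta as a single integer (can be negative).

Cofactor C_00 = -5
Entry delta = 4 - -5 = 9
Det delta = entry_delta * cofactor = 9 * -5 = -45

Answer: -45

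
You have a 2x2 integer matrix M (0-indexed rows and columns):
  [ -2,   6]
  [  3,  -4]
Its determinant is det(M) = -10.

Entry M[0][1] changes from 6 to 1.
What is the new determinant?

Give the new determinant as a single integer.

Answer: 5

Derivation:
det is linear in row 0: changing M[0][1] by delta changes det by delta * cofactor(0,1).
Cofactor C_01 = (-1)^(0+1) * minor(0,1) = -3
Entry delta = 1 - 6 = -5
Det delta = -5 * -3 = 15
New det = -10 + 15 = 5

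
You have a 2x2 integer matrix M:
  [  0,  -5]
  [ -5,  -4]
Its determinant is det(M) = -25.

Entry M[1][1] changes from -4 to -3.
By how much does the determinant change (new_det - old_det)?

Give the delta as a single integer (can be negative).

Cofactor C_11 = 0
Entry delta = -3 - -4 = 1
Det delta = entry_delta * cofactor = 1 * 0 = 0

Answer: 0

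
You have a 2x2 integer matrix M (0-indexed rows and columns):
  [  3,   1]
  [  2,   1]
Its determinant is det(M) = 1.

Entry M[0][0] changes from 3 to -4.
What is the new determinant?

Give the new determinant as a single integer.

Answer: -6

Derivation:
det is linear in row 0: changing M[0][0] by delta changes det by delta * cofactor(0,0).
Cofactor C_00 = (-1)^(0+0) * minor(0,0) = 1
Entry delta = -4 - 3 = -7
Det delta = -7 * 1 = -7
New det = 1 + -7 = -6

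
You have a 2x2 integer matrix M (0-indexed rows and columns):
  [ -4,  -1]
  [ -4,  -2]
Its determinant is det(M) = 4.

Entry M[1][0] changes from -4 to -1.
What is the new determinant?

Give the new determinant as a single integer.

Answer: 7

Derivation:
det is linear in row 1: changing M[1][0] by delta changes det by delta * cofactor(1,0).
Cofactor C_10 = (-1)^(1+0) * minor(1,0) = 1
Entry delta = -1 - -4 = 3
Det delta = 3 * 1 = 3
New det = 4 + 3 = 7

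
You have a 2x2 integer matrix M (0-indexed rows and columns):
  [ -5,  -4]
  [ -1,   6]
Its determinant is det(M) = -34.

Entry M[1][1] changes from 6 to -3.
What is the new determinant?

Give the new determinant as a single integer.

det is linear in row 1: changing M[1][1] by delta changes det by delta * cofactor(1,1).
Cofactor C_11 = (-1)^(1+1) * minor(1,1) = -5
Entry delta = -3 - 6 = -9
Det delta = -9 * -5 = 45
New det = -34 + 45 = 11

Answer: 11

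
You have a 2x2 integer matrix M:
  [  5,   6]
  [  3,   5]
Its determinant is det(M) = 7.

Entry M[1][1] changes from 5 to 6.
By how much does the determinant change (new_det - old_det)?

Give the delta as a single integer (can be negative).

Answer: 5

Derivation:
Cofactor C_11 = 5
Entry delta = 6 - 5 = 1
Det delta = entry_delta * cofactor = 1 * 5 = 5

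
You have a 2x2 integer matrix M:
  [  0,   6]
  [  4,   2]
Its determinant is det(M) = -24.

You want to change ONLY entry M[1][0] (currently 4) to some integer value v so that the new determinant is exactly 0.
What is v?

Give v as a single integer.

det is linear in entry M[1][0]: det = old_det + (v - 4) * C_10
Cofactor C_10 = -6
Want det = 0: -24 + (v - 4) * -6 = 0
  (v - 4) = 24 / -6 = -4
  v = 4 + (-4) = 0

Answer: 0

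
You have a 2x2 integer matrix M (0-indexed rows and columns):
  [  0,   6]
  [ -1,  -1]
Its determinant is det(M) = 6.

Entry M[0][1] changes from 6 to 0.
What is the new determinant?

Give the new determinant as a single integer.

det is linear in row 0: changing M[0][1] by delta changes det by delta * cofactor(0,1).
Cofactor C_01 = (-1)^(0+1) * minor(0,1) = 1
Entry delta = 0 - 6 = -6
Det delta = -6 * 1 = -6
New det = 6 + -6 = 0

Answer: 0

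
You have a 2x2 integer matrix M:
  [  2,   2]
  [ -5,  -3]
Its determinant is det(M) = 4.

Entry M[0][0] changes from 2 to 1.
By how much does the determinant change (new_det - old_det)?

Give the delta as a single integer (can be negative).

Cofactor C_00 = -3
Entry delta = 1 - 2 = -1
Det delta = entry_delta * cofactor = -1 * -3 = 3

Answer: 3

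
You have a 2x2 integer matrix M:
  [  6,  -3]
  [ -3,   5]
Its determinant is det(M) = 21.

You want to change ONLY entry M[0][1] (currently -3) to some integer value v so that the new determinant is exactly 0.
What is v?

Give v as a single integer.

Answer: -10

Derivation:
det is linear in entry M[0][1]: det = old_det + (v - -3) * C_01
Cofactor C_01 = 3
Want det = 0: 21 + (v - -3) * 3 = 0
  (v - -3) = -21 / 3 = -7
  v = -3 + (-7) = -10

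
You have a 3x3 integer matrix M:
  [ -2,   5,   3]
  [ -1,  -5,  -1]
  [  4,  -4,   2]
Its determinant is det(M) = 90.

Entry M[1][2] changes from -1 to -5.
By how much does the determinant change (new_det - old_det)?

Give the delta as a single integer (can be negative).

Cofactor C_12 = 12
Entry delta = -5 - -1 = -4
Det delta = entry_delta * cofactor = -4 * 12 = -48

Answer: -48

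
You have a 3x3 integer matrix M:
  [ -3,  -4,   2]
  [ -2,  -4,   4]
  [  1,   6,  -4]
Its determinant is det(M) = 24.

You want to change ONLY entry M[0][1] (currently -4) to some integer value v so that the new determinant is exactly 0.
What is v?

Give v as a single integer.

Answer: 2

Derivation:
det is linear in entry M[0][1]: det = old_det + (v - -4) * C_01
Cofactor C_01 = -4
Want det = 0: 24 + (v - -4) * -4 = 0
  (v - -4) = -24 / -4 = 6
  v = -4 + (6) = 2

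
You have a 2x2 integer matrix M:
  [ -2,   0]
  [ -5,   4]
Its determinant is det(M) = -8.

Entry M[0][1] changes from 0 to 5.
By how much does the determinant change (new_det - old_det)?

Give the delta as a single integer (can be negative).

Cofactor C_01 = 5
Entry delta = 5 - 0 = 5
Det delta = entry_delta * cofactor = 5 * 5 = 25

Answer: 25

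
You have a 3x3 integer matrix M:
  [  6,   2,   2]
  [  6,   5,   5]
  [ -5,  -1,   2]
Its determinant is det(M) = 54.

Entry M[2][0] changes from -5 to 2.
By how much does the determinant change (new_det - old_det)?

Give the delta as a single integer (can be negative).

Answer: 0

Derivation:
Cofactor C_20 = 0
Entry delta = 2 - -5 = 7
Det delta = entry_delta * cofactor = 7 * 0 = 0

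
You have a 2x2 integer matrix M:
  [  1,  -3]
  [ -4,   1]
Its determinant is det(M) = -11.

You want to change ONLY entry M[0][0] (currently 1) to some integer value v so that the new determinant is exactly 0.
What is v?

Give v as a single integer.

det is linear in entry M[0][0]: det = old_det + (v - 1) * C_00
Cofactor C_00 = 1
Want det = 0: -11 + (v - 1) * 1 = 0
  (v - 1) = 11 / 1 = 11
  v = 1 + (11) = 12

Answer: 12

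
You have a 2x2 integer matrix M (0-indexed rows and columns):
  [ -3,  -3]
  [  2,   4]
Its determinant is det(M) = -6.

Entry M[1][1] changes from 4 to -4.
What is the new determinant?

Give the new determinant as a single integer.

det is linear in row 1: changing M[1][1] by delta changes det by delta * cofactor(1,1).
Cofactor C_11 = (-1)^(1+1) * minor(1,1) = -3
Entry delta = -4 - 4 = -8
Det delta = -8 * -3 = 24
New det = -6 + 24 = 18

Answer: 18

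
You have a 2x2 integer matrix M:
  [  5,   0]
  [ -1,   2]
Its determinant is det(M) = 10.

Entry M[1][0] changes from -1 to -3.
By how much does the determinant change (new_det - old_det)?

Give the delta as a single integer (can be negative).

Answer: 0

Derivation:
Cofactor C_10 = 0
Entry delta = -3 - -1 = -2
Det delta = entry_delta * cofactor = -2 * 0 = 0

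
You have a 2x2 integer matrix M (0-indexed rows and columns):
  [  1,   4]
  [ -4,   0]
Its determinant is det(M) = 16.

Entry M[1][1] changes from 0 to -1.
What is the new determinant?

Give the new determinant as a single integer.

Answer: 15

Derivation:
det is linear in row 1: changing M[1][1] by delta changes det by delta * cofactor(1,1).
Cofactor C_11 = (-1)^(1+1) * minor(1,1) = 1
Entry delta = -1 - 0 = -1
Det delta = -1 * 1 = -1
New det = 16 + -1 = 15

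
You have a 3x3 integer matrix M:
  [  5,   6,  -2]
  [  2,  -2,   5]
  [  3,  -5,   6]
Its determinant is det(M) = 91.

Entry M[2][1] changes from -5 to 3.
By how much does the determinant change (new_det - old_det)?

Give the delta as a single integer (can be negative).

Answer: -232

Derivation:
Cofactor C_21 = -29
Entry delta = 3 - -5 = 8
Det delta = entry_delta * cofactor = 8 * -29 = -232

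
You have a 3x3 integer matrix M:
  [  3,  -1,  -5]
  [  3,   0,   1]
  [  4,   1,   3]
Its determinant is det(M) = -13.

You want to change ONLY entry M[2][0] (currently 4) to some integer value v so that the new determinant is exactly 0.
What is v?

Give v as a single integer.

Answer: -9

Derivation:
det is linear in entry M[2][0]: det = old_det + (v - 4) * C_20
Cofactor C_20 = -1
Want det = 0: -13 + (v - 4) * -1 = 0
  (v - 4) = 13 / -1 = -13
  v = 4 + (-13) = -9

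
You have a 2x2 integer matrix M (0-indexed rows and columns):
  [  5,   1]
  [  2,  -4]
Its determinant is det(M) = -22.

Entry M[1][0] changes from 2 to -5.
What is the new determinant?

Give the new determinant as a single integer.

Answer: -15

Derivation:
det is linear in row 1: changing M[1][0] by delta changes det by delta * cofactor(1,0).
Cofactor C_10 = (-1)^(1+0) * minor(1,0) = -1
Entry delta = -5 - 2 = -7
Det delta = -7 * -1 = 7
New det = -22 + 7 = -15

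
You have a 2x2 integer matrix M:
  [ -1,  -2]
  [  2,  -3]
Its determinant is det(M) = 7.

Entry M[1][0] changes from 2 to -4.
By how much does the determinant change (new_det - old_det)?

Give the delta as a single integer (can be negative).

Answer: -12

Derivation:
Cofactor C_10 = 2
Entry delta = -4 - 2 = -6
Det delta = entry_delta * cofactor = -6 * 2 = -12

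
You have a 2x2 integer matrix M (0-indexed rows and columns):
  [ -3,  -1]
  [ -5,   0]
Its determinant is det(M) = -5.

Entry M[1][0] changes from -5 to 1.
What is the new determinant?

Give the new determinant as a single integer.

Answer: 1

Derivation:
det is linear in row 1: changing M[1][0] by delta changes det by delta * cofactor(1,0).
Cofactor C_10 = (-1)^(1+0) * minor(1,0) = 1
Entry delta = 1 - -5 = 6
Det delta = 6 * 1 = 6
New det = -5 + 6 = 1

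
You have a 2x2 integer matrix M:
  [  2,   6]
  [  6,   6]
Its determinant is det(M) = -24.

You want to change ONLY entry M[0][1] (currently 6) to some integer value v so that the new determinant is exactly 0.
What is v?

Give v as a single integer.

det is linear in entry M[0][1]: det = old_det + (v - 6) * C_01
Cofactor C_01 = -6
Want det = 0: -24 + (v - 6) * -6 = 0
  (v - 6) = 24 / -6 = -4
  v = 6 + (-4) = 2

Answer: 2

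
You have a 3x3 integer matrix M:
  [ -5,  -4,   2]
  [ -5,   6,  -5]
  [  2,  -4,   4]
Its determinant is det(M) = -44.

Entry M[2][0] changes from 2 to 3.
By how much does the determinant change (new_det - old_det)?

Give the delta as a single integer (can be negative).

Answer: 8

Derivation:
Cofactor C_20 = 8
Entry delta = 3 - 2 = 1
Det delta = entry_delta * cofactor = 1 * 8 = 8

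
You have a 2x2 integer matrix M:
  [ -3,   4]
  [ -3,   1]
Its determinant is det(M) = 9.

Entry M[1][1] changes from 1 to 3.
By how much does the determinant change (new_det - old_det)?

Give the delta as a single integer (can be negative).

Cofactor C_11 = -3
Entry delta = 3 - 1 = 2
Det delta = entry_delta * cofactor = 2 * -3 = -6

Answer: -6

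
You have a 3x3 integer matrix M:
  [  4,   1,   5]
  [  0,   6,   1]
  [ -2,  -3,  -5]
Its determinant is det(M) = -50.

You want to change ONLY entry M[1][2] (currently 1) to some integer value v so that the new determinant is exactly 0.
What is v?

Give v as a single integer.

det is linear in entry M[1][2]: det = old_det + (v - 1) * C_12
Cofactor C_12 = 10
Want det = 0: -50 + (v - 1) * 10 = 0
  (v - 1) = 50 / 10 = 5
  v = 1 + (5) = 6

Answer: 6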